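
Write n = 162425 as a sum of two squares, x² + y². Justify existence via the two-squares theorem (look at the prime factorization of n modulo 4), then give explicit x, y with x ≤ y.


Step 1: Factor n = 162425 = 5^2 · 73 · 89.
Step 2: Check the mod-4 condition on each prime factor: 5 ≡ 1 (mod 4), exponent 2; 73 ≡ 1 (mod 4), exponent 1; 89 ≡ 1 (mod 4), exponent 1.
All primes ≡ 3 (mod 4) appear to even exponent (or don't appear), so by the two-squares theorem n IS expressible as a sum of two squares.
Step 3: Build a representation. Group n = k² · m with k = 5 and m = 73 · 89 = 6497 (a product of primes ≡ 1 (mod 4)); a representation of m scales to one of n via (k·x)² + (k·y)² = k²(x² + y²). Each prime p ≡ 1 (mod 4) is itself a sum of two squares; find a² by testing p − a² for a perfect square:
  73: 73 − 1² = 72, 73 − 2² = 69, 73 − 3² = 64 = 8² ⇒ 73 = 3² + 8².
  89: 89 − 1² = 88, 89 − 2² = 85, 89 − 3² = 80, 89 − 4² = 73, 89 − 5² = 64 = 8² ⇒ 89 = 5² + 8².
  Combine using the Brahmagupta–Fibonacci identity (a² + b²)(c² + d²) = (ac − bd)² + (ad + bc)² = (ac + bd)² + (ad − bc)²:
  73 · 89 = 6497: from (3² + 8²)(5² + 8²), take (3·5 − 8·8, 3·8 + 8·5) = (15 − 64, 24 + 40) = (-49, 64); dropping signs (only squares matter) gives (49, 64); check 49² + 64² = 2401 + 4096 = 6497 ✓.
  Scale by k = 5: (5·49, 5·64) = (245, 320).
Step 4: Order so x ≤ y and verify: 245² + 320² = 60025 + 102400 = 162425 = n. ✓

n = 162425 = 245² + 320² (one valid representation with x ≤ y).


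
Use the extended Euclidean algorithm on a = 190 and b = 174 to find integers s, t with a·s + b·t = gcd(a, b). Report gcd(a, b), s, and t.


Euclidean algorithm on (190, 174) — divide until remainder is 0:
  190 = 1 · 174 + 16
  174 = 10 · 16 + 14
  16 = 1 · 14 + 2
  14 = 7 · 2 + 0
gcd(190, 174) = 2.
Track Bezout coefficients alongside the remainders: start with r₀ = 190 = a·1 + b·0 (s = 1, t = 0) and r₁ = 174 = a·0 + b·1 (s = 0, t = 1); each new remainder r_{k+1} = r_{k-1} − q_k·r_k inherits s_{k+1} = s_{k-1} − q_k·s_k, t_{k+1} = t_{k-1} − q_k·t_k, so r_k = a·s_k + b·t_k at every step:
  q = 1: r = 16, s = 1 − 1·0 = 1, t = 0 − 1·1 = -1  (check: 190·1 + 174·(-1) = 16)
  q = 10: r = 14, s = 0 − 10·1 = -10, t = 1 − 10·(-1) = 11  (check: 190·(-10) + 174·11 = 14)
  q = 1: r = 2, s = 1 − 1·(-10) = 11, t = -1 − 1·11 = -12  (check: 190·11 + 174·(-12) = 2)
The row with r = 2 (the gcd) gives the Bezout coefficients s = 11, t = -12.
Result: 190 · (11) + 174 · (-12) = 2.

gcd(190, 174) = 2; s = 11, t = -12 (check: 190·11 + 174·(-12) = 2).


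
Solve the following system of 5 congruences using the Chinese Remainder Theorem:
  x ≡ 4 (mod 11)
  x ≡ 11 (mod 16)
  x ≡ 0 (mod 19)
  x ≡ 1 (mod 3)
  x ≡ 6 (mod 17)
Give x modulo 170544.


Product of moduli M = 11 · 16 · 19 · 3 · 17 = 170544.
Merge one congruence at a time:
  Start: x ≡ 4 (mod 11).
  Combine with x ≡ 11 (mod 16); new modulus lcm = 176.
    Write x = 4 + 11·t and substitute into x ≡ 11 (mod 16): 11·t ≡ 11 − 4 = 7 (mod 16).
    The inverse of 11 mod 16 is 3 (since 11·3 = 33 = 2·16 + 1), so t ≡ 3·7 = 21 ≡ 5 (mod 16).
    Then x = 4 + 11·5 = 59, valid modulo lcm(11, 16) = 176: x ≡ 59 (mod 176).
  Combine with x ≡ 0 (mod 19); new modulus lcm = 3344.
    Write x = 59 + 176·t and substitute into x ≡ 0 (mod 19): 176·t ≡ 0 − 59 = -59 (mod 19).
    Reduce coefficients mod 19: 5·t ≡ 17 (mod 19).
    The inverse of 5 mod 19 is 4 (since 5·4 = 20 = 1·19 + 1), so t ≡ 4·17 = 68 ≡ 11 (mod 19).
    Then x = 59 + 176·11 = 1995, valid modulo lcm(176, 19) = 3344: x ≡ 1995 (mod 3344).
  Combine with x ≡ 1 (mod 3); new modulus lcm = 10032.
    Write x = 1995 + 3344·t and substitute into x ≡ 1 (mod 3): 3344·t ≡ 1 − 1995 = -1994 (mod 3).
    Reduce coefficients mod 3: 2·t ≡ 1 (mod 3).
    The inverse of 2 mod 3 is 2 (since 2·2 = 4 = 1·3 + 1), so t ≡ 2·1 = 2 ≡ 2 (mod 3).
    Then x = 1995 + 3344·2 = 8683, valid modulo lcm(3344, 3) = 10032: x ≡ 8683 (mod 10032).
  Combine with x ≡ 6 (mod 17); new modulus lcm = 170544.
    Write x = 8683 + 10032·t and substitute into x ≡ 6 (mod 17): 10032·t ≡ 6 − 8683 = -8677 (mod 17).
    Reduce coefficients mod 17: 2·t ≡ 10 (mod 17).
    The inverse of 2 mod 17 is 9 (since 2·9 = 18 = 1·17 + 1), so t ≡ 9·10 = 90 ≡ 5 (mod 17).
    Then x = 8683 + 10032·5 = 58843, valid modulo lcm(10032, 17) = 170544: x ≡ 58843 (mod 170544).
Verify against each original: 58843 mod 11 = 4, 58843 mod 16 = 11, 58843 mod 19 = 0, 58843 mod 3 = 1, 58843 mod 17 = 6.

x ≡ 58843 (mod 170544).


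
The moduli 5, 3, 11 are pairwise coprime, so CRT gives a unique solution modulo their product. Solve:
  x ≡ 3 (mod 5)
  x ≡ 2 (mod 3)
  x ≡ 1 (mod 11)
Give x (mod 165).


Moduli 5, 3, 11 are pairwise coprime; by CRT there is a unique solution modulo M = 5 · 3 · 11 = 165.
Solve pairwise, accumulating the modulus:
  Start with x ≡ 3 (mod 5).
  Combine with x ≡ 2 (mod 3): since gcd(5, 3) = 1, we get a unique residue mod 15.
    Write x = 3 + 5·t and substitute into x ≡ 2 (mod 3): 5·t ≡ 2 − 3 = -1 (mod 3).
    Reduce coefficients mod 3: 2·t ≡ 2 (mod 3).
    The inverse of 2 mod 3 is 2 (since 2·2 = 4 = 1·3 + 1), so t ≡ 2·2 = 4 ≡ 1 (mod 3).
    Then x = 3 + 5·1 = 8, valid modulo lcm(5, 3) = 15: x ≡ 8 (mod 15).
  Combine with x ≡ 1 (mod 11): since gcd(15, 11) = 1, we get a unique residue mod 165.
    Write x = 8 + 15·t and substitute into x ≡ 1 (mod 11): 15·t ≡ 1 − 8 = -7 (mod 11).
    Reduce coefficients mod 11: 4·t ≡ 4 (mod 11).
    The inverse of 4 mod 11 is 3 (since 4·3 = 12 = 1·11 + 1), so t ≡ 3·4 = 12 ≡ 1 (mod 11).
    Then x = 8 + 15·1 = 23, valid modulo lcm(15, 11) = 165: x ≡ 23 (mod 165).
Verify: 23 mod 5 = 3 ✓, 23 mod 3 = 2 ✓, 23 mod 11 = 1 ✓.

x ≡ 23 (mod 165).


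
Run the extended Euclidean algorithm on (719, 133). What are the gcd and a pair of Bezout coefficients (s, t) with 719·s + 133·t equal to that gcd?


Euclidean algorithm on (719, 133) — divide until remainder is 0:
  719 = 5 · 133 + 54
  133 = 2 · 54 + 25
  54 = 2 · 25 + 4
  25 = 6 · 4 + 1
  4 = 4 · 1 + 0
gcd(719, 133) = 1.
Track Bezout coefficients alongside the remainders: start with r₀ = 719 = a·1 + b·0 (s = 1, t = 0) and r₁ = 133 = a·0 + b·1 (s = 0, t = 1); each new remainder r_{k+1} = r_{k-1} − q_k·r_k inherits s_{k+1} = s_{k-1} − q_k·s_k, t_{k+1} = t_{k-1} − q_k·t_k, so r_k = a·s_k + b·t_k at every step:
  q = 5: r = 54, s = 1 − 5·0 = 1, t = 0 − 5·1 = -5  (check: 719·1 + 133·(-5) = 54)
  q = 2: r = 25, s = 0 − 2·1 = -2, t = 1 − 2·(-5) = 11  (check: 719·(-2) + 133·11 = 25)
  q = 2: r = 4, s = 1 − 2·(-2) = 5, t = -5 − 2·11 = -27  (check: 719·5 + 133·(-27) = 4)
  q = 6: r = 1, s = -2 − 6·5 = -32, t = 11 − 6·(-27) = 173  (check: 719·(-32) + 133·173 = 1)
The row with r = 1 (the gcd) gives the Bezout coefficients s = -32, t = 173.
Result: 719 · (-32) + 133 · (173) = 1.

gcd(719, 133) = 1; s = -32, t = 173 (check: 719·(-32) + 133·173 = 1).


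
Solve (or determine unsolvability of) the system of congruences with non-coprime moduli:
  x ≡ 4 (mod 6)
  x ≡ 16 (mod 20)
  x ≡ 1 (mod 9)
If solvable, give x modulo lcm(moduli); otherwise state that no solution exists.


Moduli 6, 20, 9 are not pairwise coprime, so CRT works modulo lcm(m_i) when all pairwise compatibility conditions hold.
Pairwise compatibility: gcd(m_i, m_j) must divide a_i - a_j for every pair.
Merge one congruence at a time:
  Start: x ≡ 4 (mod 6).
  Combine with x ≡ 16 (mod 20): gcd(6, 20) = 2; 16 - 4 = 12, which IS divisible by 2, so compatible.
    Write x = 4 + 6·t and substitute into x ≡ 16 (mod 20): 6·t ≡ 16 − 4 = 12 (mod 20).
    Divide the congruence (and modulus) by g = 2: 3·t ≡ 6 (mod 10).
    The inverse of 3 mod 10 is 7 (since 3·7 = 21 = 2·10 + 1), so t ≡ 7·6 = 42 ≡ 2 (mod 10).
    Then x = 4 + 6·2 = 16, valid modulo lcm(6, 20) = 60: x ≡ 16 (mod 60).
  Combine with x ≡ 1 (mod 9): gcd(60, 9) = 3; 1 - 16 = -15, which IS divisible by 3, so compatible.
    Write x = 16 + 60·t and substitute into x ≡ 1 (mod 9): 60·t ≡ 1 − 16 = -15 (mod 9).
    Divide the congruence (and modulus) by g = 3: 20·t ≡ -5 (mod 3).
    Reduce coefficients mod 3: 2·t ≡ 1 (mod 3).
    The inverse of 2 mod 3 is 2 (since 2·2 = 4 = 1·3 + 1), so t ≡ 2·1 = 2 ≡ 2 (mod 3).
    Then x = 16 + 60·2 = 136, valid modulo lcm(60, 9) = 180: x ≡ 136 (mod 180).
Verify: 136 mod 6 = 4, 136 mod 20 = 16, 136 mod 9 = 1.

x ≡ 136 (mod 180).


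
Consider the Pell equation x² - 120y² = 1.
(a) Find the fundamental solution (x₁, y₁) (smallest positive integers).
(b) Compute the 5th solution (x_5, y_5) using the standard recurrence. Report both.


Step 1: Find the fundamental solution (x₁, y₁) of x² - 120y² = 1.
  Expand √120 as a continued fraction. a₀ = ⌊√120⌋ = 10; iterate m_{k+1} = d_k·a_k − m_k, d_{k+1} = (120 − m_{k+1}²)/d_k, a_{k+1} = ⌊(a₀ + m_{k+1})/d_{k+1}⌋ (starting m₀ = 0, d₀ = 1), with convergents p_k = a_k·p_{k-1} + p_{k-2}, q_k = a_k·q_{k-1} + q_{k-2} (p₋₁ = 1, q₋₁ = 0):
  k = 0: a₀ = 10; p₀/q₀ = 10/1; p₀² − 120·q₀² = 100 − 120 = -20.
  k = 1: m = 10, d = 20, a = ⌊(10 + 10)/20⌋ = 1; p/q = (1·10 + 1)/(1·1 + 0) = 11/1; p² − 120·q² = 121 − 120 = 1.
  The first convergent with p² − 120·q² = 1 gives the fundamental solution (x₁, y₁) = (11, 1).
Step 2: Apply the recurrence (x_{n+1}, y_{n+1}) = (x₁x_n + 120y₁y_n, x₁y_n + y₁x_n) repeatedly.
  From (x_1, y_1) = (11, 1): x_2 = 11·11 + 120·1·1 = 241; y_2 = 11·1 + 1·11 = 22.
  From (x_2, y_2) = (241, 22): x_3 = 11·241 + 120·1·22 = 5291; y_3 = 11·22 + 1·241 = 483.
  From (x_3, y_3) = (5291, 483): x_4 = 11·5291 + 120·1·483 = 116161; y_4 = 11·483 + 1·5291 = 10604.
  From (x_4, y_4) = (116161, 10604): x_5 = 11·116161 + 120·1·10604 = 2550251; y_5 = 11·10604 + 1·116161 = 232805.
Step 3: Verify x_5² - 120·y_5² = 6503780163001 - 6503780163000 = 1 (should be 1). ✓

(x_1, y_1) = (11, 1); (x_5, y_5) = (2550251, 232805).


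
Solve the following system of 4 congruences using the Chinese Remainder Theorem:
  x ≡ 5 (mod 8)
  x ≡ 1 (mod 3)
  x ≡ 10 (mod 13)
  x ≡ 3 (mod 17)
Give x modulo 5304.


Product of moduli M = 8 · 3 · 13 · 17 = 5304.
Merge one congruence at a time:
  Start: x ≡ 5 (mod 8).
  Combine with x ≡ 1 (mod 3); new modulus lcm = 24.
    Write x = 5 + 8·t and substitute into x ≡ 1 (mod 3): 8·t ≡ 1 − 5 = -4 (mod 3).
    Reduce coefficients mod 3: 2·t ≡ 2 (mod 3).
    The inverse of 2 mod 3 is 2 (since 2·2 = 4 = 1·3 + 1), so t ≡ 2·2 = 4 ≡ 1 (mod 3).
    Then x = 5 + 8·1 = 13, valid modulo lcm(8, 3) = 24: x ≡ 13 (mod 24).
  Combine with x ≡ 10 (mod 13); new modulus lcm = 312.
    Write x = 13 + 24·t and substitute into x ≡ 10 (mod 13): 24·t ≡ 10 − 13 = -3 (mod 13).
    Reduce coefficients mod 13: 11·t ≡ 10 (mod 13).
    The inverse of 11 mod 13 is 6 (since 11·6 = 66 = 5·13 + 1), so t ≡ 6·10 = 60 ≡ 8 (mod 13).
    Then x = 13 + 24·8 = 205, valid modulo lcm(24, 13) = 312: x ≡ 205 (mod 312).
  Combine with x ≡ 3 (mod 17); new modulus lcm = 5304.
    Write x = 205 + 312·t and substitute into x ≡ 3 (mod 17): 312·t ≡ 3 − 205 = -202 (mod 17).
    Reduce coefficients mod 17: 6·t ≡ 2 (mod 17).
    The inverse of 6 mod 17 is 3 (since 6·3 = 18 = 1·17 + 1), so t ≡ 3·2 = 6 ≡ 6 (mod 17).
    Then x = 205 + 312·6 = 2077, valid modulo lcm(312, 17) = 5304: x ≡ 2077 (mod 5304).
Verify against each original: 2077 mod 8 = 5, 2077 mod 3 = 1, 2077 mod 13 = 10, 2077 mod 17 = 3.

x ≡ 2077 (mod 5304).


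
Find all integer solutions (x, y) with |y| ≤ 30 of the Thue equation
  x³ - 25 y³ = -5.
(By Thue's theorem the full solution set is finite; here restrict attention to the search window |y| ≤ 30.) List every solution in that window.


The equation is x³ - 25y³ = -5. For fixed y, x³ = 25·y³ − 5, so a solution requires the RHS to be a perfect cube.
Strategy: iterate y from -30 to 30, compute RHS = 25·y³ − 5, and check whether it is a (positive or negative) perfect cube.
Check small values of y:
  y = 0: RHS = -5 is not a perfect cube.
  y = 1: RHS = 20 is not a perfect cube.
  y = -1: RHS = -30 is not a perfect cube.
  y = 2: RHS = 195 is not a perfect cube.
  y = -2: RHS = -205 is not a perfect cube.
  y = 3: RHS = 670 is not a perfect cube.
  y = -3: RHS = -680 is not a perfect cube.
Continuing the search up to |y| = 30 finds no solutions either.
No (x, y) in the scanned range satisfies the equation.

No integer solutions with |y| ≤ 30.


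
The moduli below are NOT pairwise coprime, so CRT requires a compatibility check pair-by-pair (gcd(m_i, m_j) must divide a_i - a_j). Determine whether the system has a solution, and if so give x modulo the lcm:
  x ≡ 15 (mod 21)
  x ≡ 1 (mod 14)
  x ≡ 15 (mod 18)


Moduli 21, 14, 18 are not pairwise coprime, so CRT works modulo lcm(m_i) when all pairwise compatibility conditions hold.
Pairwise compatibility: gcd(m_i, m_j) must divide a_i - a_j for every pair.
Merge one congruence at a time:
  Start: x ≡ 15 (mod 21).
  Combine with x ≡ 1 (mod 14): gcd(21, 14) = 7; 1 - 15 = -14, which IS divisible by 7, so compatible.
    Write x = 15 + 21·t and substitute into x ≡ 1 (mod 14): 21·t ≡ 1 − 15 = -14 (mod 14).
    Divide the congruence (and modulus) by g = 7: 3·t ≡ -2 (mod 2).
    Reduce coefficients mod 2: 1·t ≡ 0 (mod 2).
    So t ≡ 0 (mod 2).
    Then x = 15 + 21·0 = 15, valid modulo lcm(21, 14) = 42: x ≡ 15 (mod 42).
  Combine with x ≡ 15 (mod 18): gcd(42, 18) = 6; 15 - 15 = 0, which IS divisible by 6, so compatible.
    Write x = 15 + 42·t and substitute into x ≡ 15 (mod 18): 42·t ≡ 15 − 15 = 0 (mod 18).
    Divide the congruence (and modulus) by g = 6: 7·t ≡ 0 (mod 3).
    Reduce coefficients mod 3: 1·t ≡ 0 (mod 3).
    So t ≡ 0 (mod 3).
    Then x = 15 + 42·0 = 15, valid modulo lcm(42, 18) = 126: x ≡ 15 (mod 126).
Verify: 15 mod 21 = 15, 15 mod 14 = 1, 15 mod 18 = 15.

x ≡ 15 (mod 126).


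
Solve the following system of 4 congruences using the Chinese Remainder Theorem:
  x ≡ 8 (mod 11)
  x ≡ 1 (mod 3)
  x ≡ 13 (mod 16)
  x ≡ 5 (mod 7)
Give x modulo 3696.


Product of moduli M = 11 · 3 · 16 · 7 = 3696.
Merge one congruence at a time:
  Start: x ≡ 8 (mod 11).
  Combine with x ≡ 1 (mod 3); new modulus lcm = 33.
    Write x = 8 + 11·t and substitute into x ≡ 1 (mod 3): 11·t ≡ 1 − 8 = -7 (mod 3).
    Reduce coefficients mod 3: 2·t ≡ 2 (mod 3).
    The inverse of 2 mod 3 is 2 (since 2·2 = 4 = 1·3 + 1), so t ≡ 2·2 = 4 ≡ 1 (mod 3).
    Then x = 8 + 11·1 = 19, valid modulo lcm(11, 3) = 33: x ≡ 19 (mod 33).
  Combine with x ≡ 13 (mod 16); new modulus lcm = 528.
    Write x = 19 + 33·t and substitute into x ≡ 13 (mod 16): 33·t ≡ 13 − 19 = -6 (mod 16).
    Reduce coefficients mod 16: 1·t ≡ 10 (mod 16).
    So t ≡ 10 (mod 16).
    Then x = 19 + 33·10 = 349, valid modulo lcm(33, 16) = 528: x ≡ 349 (mod 528).
  Combine with x ≡ 5 (mod 7); new modulus lcm = 3696.
    Write x = 349 + 528·t and substitute into x ≡ 5 (mod 7): 528·t ≡ 5 − 349 = -344 (mod 7).
    Reduce coefficients mod 7: 3·t ≡ 6 (mod 7).
    The inverse of 3 mod 7 is 5 (since 3·5 = 15 = 2·7 + 1), so t ≡ 5·6 = 30 ≡ 2 (mod 7).
    Then x = 349 + 528·2 = 1405, valid modulo lcm(528, 7) = 3696: x ≡ 1405 (mod 3696).
Verify against each original: 1405 mod 11 = 8, 1405 mod 3 = 1, 1405 mod 16 = 13, 1405 mod 7 = 5.

x ≡ 1405 (mod 3696).


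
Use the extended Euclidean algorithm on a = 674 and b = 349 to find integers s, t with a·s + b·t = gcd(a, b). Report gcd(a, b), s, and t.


Euclidean algorithm on (674, 349) — divide until remainder is 0:
  674 = 1 · 349 + 325
  349 = 1 · 325 + 24
  325 = 13 · 24 + 13
  24 = 1 · 13 + 11
  13 = 1 · 11 + 2
  11 = 5 · 2 + 1
  2 = 2 · 1 + 0
gcd(674, 349) = 1.
Track Bezout coefficients alongside the remainders: start with r₀ = 674 = a·1 + b·0 (s = 1, t = 0) and r₁ = 349 = a·0 + b·1 (s = 0, t = 1); each new remainder r_{k+1} = r_{k-1} − q_k·r_k inherits s_{k+1} = s_{k-1} − q_k·s_k, t_{k+1} = t_{k-1} − q_k·t_k, so r_k = a·s_k + b·t_k at every step:
  q = 1: r = 325, s = 1 − 1·0 = 1, t = 0 − 1·1 = -1  (check: 674·1 + 349·(-1) = 325)
  q = 1: r = 24, s = 0 − 1·1 = -1, t = 1 − 1·(-1) = 2  (check: 674·(-1) + 349·2 = 24)
  q = 13: r = 13, s = 1 − 13·(-1) = 14, t = -1 − 13·2 = -27  (check: 674·14 + 349·(-27) = 13)
  q = 1: r = 11, s = -1 − 1·14 = -15, t = 2 − 1·(-27) = 29  (check: 674·(-15) + 349·29 = 11)
  q = 1: r = 2, s = 14 − 1·(-15) = 29, t = -27 − 1·29 = -56  (check: 674·29 + 349·(-56) = 2)
  q = 5: r = 1, s = -15 − 5·29 = -160, t = 29 − 5·(-56) = 309  (check: 674·(-160) + 349·309 = 1)
The row with r = 1 (the gcd) gives the Bezout coefficients s = -160, t = 309.
Result: 674 · (-160) + 349 · (309) = 1.

gcd(674, 349) = 1; s = -160, t = 309 (check: 674·(-160) + 349·309 = 1).


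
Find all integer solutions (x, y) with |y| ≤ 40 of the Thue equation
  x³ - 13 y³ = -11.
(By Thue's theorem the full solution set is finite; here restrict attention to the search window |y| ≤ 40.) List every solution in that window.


The equation is x³ - 13y³ = -11. For fixed y, x³ = 13·y³ − 11, so a solution requires the RHS to be a perfect cube.
Strategy: iterate y from -40 to 40, compute RHS = 13·y³ − 11, and check whether it is a (positive or negative) perfect cube.
Check small values of y:
  y = 0: RHS = -11 is not a perfect cube.
  y = 1: RHS = 2 is not a perfect cube.
  y = -1: RHS = -24 is not a perfect cube.
  y = 2: RHS = 93 is not a perfect cube.
  y = -2: RHS = -115 is not a perfect cube.
  y = 3: RHS = 340 is not a perfect cube.
  y = -3: RHS = -362 is not a perfect cube.
Continuing the search up to |y| = 40 finds no solutions either.
No (x, y) in the scanned range satisfies the equation.

No integer solutions with |y| ≤ 40.


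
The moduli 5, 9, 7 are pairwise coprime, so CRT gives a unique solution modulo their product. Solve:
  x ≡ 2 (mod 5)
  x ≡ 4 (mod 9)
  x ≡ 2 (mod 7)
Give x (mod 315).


Moduli 5, 9, 7 are pairwise coprime; by CRT there is a unique solution modulo M = 5 · 9 · 7 = 315.
Solve pairwise, accumulating the modulus:
  Start with x ≡ 2 (mod 5).
  Combine with x ≡ 4 (mod 9): since gcd(5, 9) = 1, we get a unique residue mod 45.
    Write x = 2 + 5·t and substitute into x ≡ 4 (mod 9): 5·t ≡ 4 − 2 = 2 (mod 9).
    The inverse of 5 mod 9 is 2 (since 5·2 = 10 = 1·9 + 1), so t ≡ 2·2 = 4 ≡ 4 (mod 9).
    Then x = 2 + 5·4 = 22, valid modulo lcm(5, 9) = 45: x ≡ 22 (mod 45).
  Combine with x ≡ 2 (mod 7): since gcd(45, 7) = 1, we get a unique residue mod 315.
    Write x = 22 + 45·t and substitute into x ≡ 2 (mod 7): 45·t ≡ 2 − 22 = -20 (mod 7).
    Reduce coefficients mod 7: 3·t ≡ 1 (mod 7).
    The inverse of 3 mod 7 is 5 (since 3·5 = 15 = 2·7 + 1), so t ≡ 5·1 = 5 ≡ 5 (mod 7).
    Then x = 22 + 45·5 = 247, valid modulo lcm(45, 7) = 315: x ≡ 247 (mod 315).
Verify: 247 mod 5 = 2 ✓, 247 mod 9 = 4 ✓, 247 mod 7 = 2 ✓.

x ≡ 247 (mod 315).


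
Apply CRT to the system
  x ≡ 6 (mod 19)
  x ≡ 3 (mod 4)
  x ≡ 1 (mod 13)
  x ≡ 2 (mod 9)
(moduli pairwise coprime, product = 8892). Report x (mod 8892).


Product of moduli M = 19 · 4 · 13 · 9 = 8892.
Merge one congruence at a time:
  Start: x ≡ 6 (mod 19).
  Combine with x ≡ 3 (mod 4); new modulus lcm = 76.
    Write x = 6 + 19·t and substitute into x ≡ 3 (mod 4): 19·t ≡ 3 − 6 = -3 (mod 4).
    Reduce coefficients mod 4: 3·t ≡ 1 (mod 4).
    The inverse of 3 mod 4 is 3 (since 3·3 = 9 = 2·4 + 1), so t ≡ 3·1 = 3 ≡ 3 (mod 4).
    Then x = 6 + 19·3 = 63, valid modulo lcm(19, 4) = 76: x ≡ 63 (mod 76).
  Combine with x ≡ 1 (mod 13); new modulus lcm = 988.
    Write x = 63 + 76·t and substitute into x ≡ 1 (mod 13): 76·t ≡ 1 − 63 = -62 (mod 13).
    Reduce coefficients mod 13: 11·t ≡ 3 (mod 13).
    The inverse of 11 mod 13 is 6 (since 11·6 = 66 = 5·13 + 1), so t ≡ 6·3 = 18 ≡ 5 (mod 13).
    Then x = 63 + 76·5 = 443, valid modulo lcm(76, 13) = 988: x ≡ 443 (mod 988).
  Combine with x ≡ 2 (mod 9); new modulus lcm = 8892.
    Write x = 443 + 988·t and substitute into x ≡ 2 (mod 9): 988·t ≡ 2 − 443 = -441 (mod 9).
    Reduce coefficients mod 9: 7·t ≡ 0 (mod 9).
    The inverse of 7 mod 9 is 4 (since 7·4 = 28 = 3·9 + 1), so t ≡ 4·0 = 0 ≡ 0 (mod 9).
    Then x = 443 + 988·0 = 443, valid modulo lcm(988, 9) = 8892: x ≡ 443 (mod 8892).
Verify against each original: 443 mod 19 = 6, 443 mod 4 = 3, 443 mod 13 = 1, 443 mod 9 = 2.

x ≡ 443 (mod 8892).


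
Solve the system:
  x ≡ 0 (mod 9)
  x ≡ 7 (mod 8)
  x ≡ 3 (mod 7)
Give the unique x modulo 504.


Moduli 9, 8, 7 are pairwise coprime; by CRT there is a unique solution modulo M = 9 · 8 · 7 = 504.
Solve pairwise, accumulating the modulus:
  Start with x ≡ 0 (mod 9).
  Combine with x ≡ 7 (mod 8): since gcd(9, 8) = 1, we get a unique residue mod 72.
    Write x = 0 + 9·t and substitute into x ≡ 7 (mod 8): 9·t ≡ 7 − 0 = 7 (mod 8).
    Reduce coefficients mod 8: 1·t ≡ 7 (mod 8).
    So t ≡ 7 (mod 8).
    Then x = 0 + 9·7 = 63, valid modulo lcm(9, 8) = 72: x ≡ 63 (mod 72).
  Combine with x ≡ 3 (mod 7): since gcd(72, 7) = 1, we get a unique residue mod 504.
    Write x = 63 + 72·t and substitute into x ≡ 3 (mod 7): 72·t ≡ 3 − 63 = -60 (mod 7).
    Reduce coefficients mod 7: 2·t ≡ 3 (mod 7).
    The inverse of 2 mod 7 is 4 (since 2·4 = 8 = 1·7 + 1), so t ≡ 4·3 = 12 ≡ 5 (mod 7).
    Then x = 63 + 72·5 = 423, valid modulo lcm(72, 7) = 504: x ≡ 423 (mod 504).
Verify: 423 mod 9 = 0 ✓, 423 mod 8 = 7 ✓, 423 mod 7 = 3 ✓.

x ≡ 423 (mod 504).


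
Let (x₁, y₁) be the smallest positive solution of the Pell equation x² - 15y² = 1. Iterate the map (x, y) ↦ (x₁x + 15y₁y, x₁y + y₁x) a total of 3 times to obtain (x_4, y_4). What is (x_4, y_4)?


Step 1: Find the fundamental solution (x₁, y₁) of x² - 15y² = 1.
  Expand √15 as a continued fraction. a₀ = ⌊√15⌋ = 3; iterate m_{k+1} = d_k·a_k − m_k, d_{k+1} = (15 − m_{k+1}²)/d_k, a_{k+1} = ⌊(a₀ + m_{k+1})/d_{k+1}⌋ (starting m₀ = 0, d₀ = 1), with convergents p_k = a_k·p_{k-1} + p_{k-2}, q_k = a_k·q_{k-1} + q_{k-2} (p₋₁ = 1, q₋₁ = 0):
  k = 0: a₀ = 3; p₀/q₀ = 3/1; p₀² − 15·q₀² = 9 − 15 = -6.
  k = 1: m = 3, d = 6, a = ⌊(3 + 3)/6⌋ = 1; p/q = (1·3 + 1)/(1·1 + 0) = 4/1; p² − 15·q² = 16 − 15 = 1.
  The first convergent with p² − 15·q² = 1 gives the fundamental solution (x₁, y₁) = (4, 1).
Step 2: Apply the recurrence (x_{n+1}, y_{n+1}) = (x₁x_n + 15y₁y_n, x₁y_n + y₁x_n) repeatedly.
  From (x_1, y_1) = (4, 1): x_2 = 4·4 + 15·1·1 = 31; y_2 = 4·1 + 1·4 = 8.
  From (x_2, y_2) = (31, 8): x_3 = 4·31 + 15·1·8 = 244; y_3 = 4·8 + 1·31 = 63.
  From (x_3, y_3) = (244, 63): x_4 = 4·244 + 15·1·63 = 1921; y_4 = 4·63 + 1·244 = 496.
Step 3: Verify x_4² - 15·y_4² = 3690241 - 3690240 = 1 (should be 1). ✓

(x_1, y_1) = (4, 1); (x_4, y_4) = (1921, 496).


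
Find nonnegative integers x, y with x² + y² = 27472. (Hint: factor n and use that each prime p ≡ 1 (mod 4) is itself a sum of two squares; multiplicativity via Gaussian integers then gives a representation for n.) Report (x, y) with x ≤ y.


Step 1: Factor n = 27472 = 2^4 · 17 · 101.
Step 2: Check the mod-4 condition on each prime factor: 2 = 2 (special); 17 ≡ 1 (mod 4), exponent 1; 101 ≡ 1 (mod 4), exponent 1.
All primes ≡ 3 (mod 4) appear to even exponent (or don't appear), so by the two-squares theorem n IS expressible as a sum of two squares.
Step 3: Build a representation. Group n = k² · m with k = 4 and m = 17 · 101 = 1717 (a product of primes ≡ 1 (mod 4)); a representation of m scales to one of n via (k·x)² + (k·y)² = k²(x² + y²). Each prime p ≡ 1 (mod 4) is itself a sum of two squares; find a² by testing p − a² for a perfect square:
  17: 17 − 1² = 16 = 4² ⇒ 17 = 1² + 4².
  101: 101 − 1² = 100 = 10² ⇒ 101 = 1² + 10².
  Combine using the Brahmagupta–Fibonacci identity (a² + b²)(c² + d²) = (ac − bd)² + (ad + bc)² = (ac + bd)² + (ad − bc)²:
  17 · 101 = 1717: from (1² + 4²)(1² + 10²), take (1·1 − 4·10, 1·10 + 4·1) = (1 − 40, 10 + 4) = (-39, 14); dropping signs (only squares matter) gives (39, 14); check 39² + 14² = 1521 + 196 = 1717 ✓.
  Scale by k = 4: (4·39, 4·14) = (156, 56).
Step 4: Order so x ≤ y and verify: 56² + 156² = 3136 + 24336 = 27472 = n. ✓

n = 27472 = 56² + 156² (one valid representation with x ≤ y).


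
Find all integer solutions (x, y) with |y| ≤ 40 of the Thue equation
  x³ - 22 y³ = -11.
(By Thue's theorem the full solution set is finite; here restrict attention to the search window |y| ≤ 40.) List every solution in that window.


The equation is x³ - 22y³ = -11. For fixed y, x³ = 22·y³ − 11, so a solution requires the RHS to be a perfect cube.
Strategy: iterate y from -40 to 40, compute RHS = 22·y³ − 11, and check whether it is a (positive or negative) perfect cube.
Check small values of y:
  y = 0: RHS = -11 is not a perfect cube.
  y = 1: RHS = 11 is not a perfect cube.
  y = -1: RHS = -33 is not a perfect cube.
  y = 2: RHS = 165 is not a perfect cube.
  y = -2: RHS = -187 is not a perfect cube.
  y = 3: RHS = 583 is not a perfect cube.
  y = -3: RHS = -605 is not a perfect cube.
Continuing the search up to |y| = 40 finds no solutions either.
No (x, y) in the scanned range satisfies the equation.

No integer solutions with |y| ≤ 40.


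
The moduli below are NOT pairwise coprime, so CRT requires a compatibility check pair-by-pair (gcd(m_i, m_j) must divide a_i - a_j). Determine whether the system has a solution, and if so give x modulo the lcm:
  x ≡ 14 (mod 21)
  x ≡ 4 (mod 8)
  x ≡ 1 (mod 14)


Moduli 21, 8, 14 are not pairwise coprime, so CRT works modulo lcm(m_i) when all pairwise compatibility conditions hold.
Pairwise compatibility: gcd(m_i, m_j) must divide a_i - a_j for every pair.
Merge one congruence at a time:
  Start: x ≡ 14 (mod 21).
  Combine with x ≡ 4 (mod 8): gcd(21, 8) = 1; 4 - 14 = -10, which IS divisible by 1, so compatible.
    Write x = 14 + 21·t and substitute into x ≡ 4 (mod 8): 21·t ≡ 4 − 14 = -10 (mod 8).
    Reduce coefficients mod 8: 5·t ≡ 6 (mod 8).
    The inverse of 5 mod 8 is 5 (since 5·5 = 25 = 3·8 + 1), so t ≡ 5·6 = 30 ≡ 6 (mod 8).
    Then x = 14 + 21·6 = 140, valid modulo lcm(21, 8) = 168: x ≡ 140 (mod 168).
  Combine with x ≡ 1 (mod 14): gcd(168, 14) = 14, and 1 - 140 = -139 is NOT divisible by 14.
    ⇒ system is inconsistent (no integer solution).

No solution (the system is inconsistent).


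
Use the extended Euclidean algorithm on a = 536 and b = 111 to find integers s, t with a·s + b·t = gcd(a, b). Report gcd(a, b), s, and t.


Euclidean algorithm on (536, 111) — divide until remainder is 0:
  536 = 4 · 111 + 92
  111 = 1 · 92 + 19
  92 = 4 · 19 + 16
  19 = 1 · 16 + 3
  16 = 5 · 3 + 1
  3 = 3 · 1 + 0
gcd(536, 111) = 1.
Track Bezout coefficients alongside the remainders: start with r₀ = 536 = a·1 + b·0 (s = 1, t = 0) and r₁ = 111 = a·0 + b·1 (s = 0, t = 1); each new remainder r_{k+1} = r_{k-1} − q_k·r_k inherits s_{k+1} = s_{k-1} − q_k·s_k, t_{k+1} = t_{k-1} − q_k·t_k, so r_k = a·s_k + b·t_k at every step:
  q = 4: r = 92, s = 1 − 4·0 = 1, t = 0 − 4·1 = -4  (check: 536·1 + 111·(-4) = 92)
  q = 1: r = 19, s = 0 − 1·1 = -1, t = 1 − 1·(-4) = 5  (check: 536·(-1) + 111·5 = 19)
  q = 4: r = 16, s = 1 − 4·(-1) = 5, t = -4 − 4·5 = -24  (check: 536·5 + 111·(-24) = 16)
  q = 1: r = 3, s = -1 − 1·5 = -6, t = 5 − 1·(-24) = 29  (check: 536·(-6) + 111·29 = 3)
  q = 5: r = 1, s = 5 − 5·(-6) = 35, t = -24 − 5·29 = -169  (check: 536·35 + 111·(-169) = 1)
The row with r = 1 (the gcd) gives the Bezout coefficients s = 35, t = -169.
Result: 536 · (35) + 111 · (-169) = 1.

gcd(536, 111) = 1; s = 35, t = -169 (check: 536·35 + 111·(-169) = 1).


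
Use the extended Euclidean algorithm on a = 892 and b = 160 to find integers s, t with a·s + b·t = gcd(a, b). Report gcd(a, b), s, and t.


Euclidean algorithm on (892, 160) — divide until remainder is 0:
  892 = 5 · 160 + 92
  160 = 1 · 92 + 68
  92 = 1 · 68 + 24
  68 = 2 · 24 + 20
  24 = 1 · 20 + 4
  20 = 5 · 4 + 0
gcd(892, 160) = 4.
Track Bezout coefficients alongside the remainders: start with r₀ = 892 = a·1 + b·0 (s = 1, t = 0) and r₁ = 160 = a·0 + b·1 (s = 0, t = 1); each new remainder r_{k+1} = r_{k-1} − q_k·r_k inherits s_{k+1} = s_{k-1} − q_k·s_k, t_{k+1} = t_{k-1} − q_k·t_k, so r_k = a·s_k + b·t_k at every step:
  q = 5: r = 92, s = 1 − 5·0 = 1, t = 0 − 5·1 = -5  (check: 892·1 + 160·(-5) = 92)
  q = 1: r = 68, s = 0 − 1·1 = -1, t = 1 − 1·(-5) = 6  (check: 892·(-1) + 160·6 = 68)
  q = 1: r = 24, s = 1 − 1·(-1) = 2, t = -5 − 1·6 = -11  (check: 892·2 + 160·(-11) = 24)
  q = 2: r = 20, s = -1 − 2·2 = -5, t = 6 − 2·(-11) = 28  (check: 892·(-5) + 160·28 = 20)
  q = 1: r = 4, s = 2 − 1·(-5) = 7, t = -11 − 1·28 = -39  (check: 892·7 + 160·(-39) = 4)
The row with r = 4 (the gcd) gives the Bezout coefficients s = 7, t = -39.
Result: 892 · (7) + 160 · (-39) = 4.

gcd(892, 160) = 4; s = 7, t = -39 (check: 892·7 + 160·(-39) = 4).


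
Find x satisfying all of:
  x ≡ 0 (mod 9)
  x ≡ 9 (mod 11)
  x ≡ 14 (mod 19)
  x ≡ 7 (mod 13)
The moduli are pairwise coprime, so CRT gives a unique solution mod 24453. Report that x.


Product of moduli M = 9 · 11 · 19 · 13 = 24453.
Merge one congruence at a time:
  Start: x ≡ 0 (mod 9).
  Combine with x ≡ 9 (mod 11); new modulus lcm = 99.
    Write x = 0 + 9·t and substitute into x ≡ 9 (mod 11): 9·t ≡ 9 − 0 = 9 (mod 11).
    The inverse of 9 mod 11 is 5 (since 9·5 = 45 = 4·11 + 1), so t ≡ 5·9 = 45 ≡ 1 (mod 11).
    Then x = 0 + 9·1 = 9, valid modulo lcm(9, 11) = 99: x ≡ 9 (mod 99).
  Combine with x ≡ 14 (mod 19); new modulus lcm = 1881.
    Write x = 9 + 99·t and substitute into x ≡ 14 (mod 19): 99·t ≡ 14 − 9 = 5 (mod 19).
    Reduce coefficients mod 19: 4·t ≡ 5 (mod 19).
    The inverse of 4 mod 19 is 5 (since 4·5 = 20 = 1·19 + 1), so t ≡ 5·5 = 25 ≡ 6 (mod 19).
    Then x = 9 + 99·6 = 603, valid modulo lcm(99, 19) = 1881: x ≡ 603 (mod 1881).
  Combine with x ≡ 7 (mod 13); new modulus lcm = 24453.
    Write x = 603 + 1881·t and substitute into x ≡ 7 (mod 13): 1881·t ≡ 7 − 603 = -596 (mod 13).
    Reduce coefficients mod 13: 9·t ≡ 2 (mod 13).
    The inverse of 9 mod 13 is 3 (since 9·3 = 27 = 2·13 + 1), so t ≡ 3·2 = 6 ≡ 6 (mod 13).
    Then x = 603 + 1881·6 = 11889, valid modulo lcm(1881, 13) = 24453: x ≡ 11889 (mod 24453).
Verify against each original: 11889 mod 9 = 0, 11889 mod 11 = 9, 11889 mod 19 = 14, 11889 mod 13 = 7.

x ≡ 11889 (mod 24453).


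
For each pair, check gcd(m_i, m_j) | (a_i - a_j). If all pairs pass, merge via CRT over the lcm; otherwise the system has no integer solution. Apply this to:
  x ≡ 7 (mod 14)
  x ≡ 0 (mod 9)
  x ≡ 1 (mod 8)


Moduli 14, 9, 8 are not pairwise coprime, so CRT works modulo lcm(m_i) when all pairwise compatibility conditions hold.
Pairwise compatibility: gcd(m_i, m_j) must divide a_i - a_j for every pair.
Merge one congruence at a time:
  Start: x ≡ 7 (mod 14).
  Combine with x ≡ 0 (mod 9): gcd(14, 9) = 1; 0 - 7 = -7, which IS divisible by 1, so compatible.
    Write x = 7 + 14·t and substitute into x ≡ 0 (mod 9): 14·t ≡ 0 − 7 = -7 (mod 9).
    Reduce coefficients mod 9: 5·t ≡ 2 (mod 9).
    The inverse of 5 mod 9 is 2 (since 5·2 = 10 = 1·9 + 1), so t ≡ 2·2 = 4 ≡ 4 (mod 9).
    Then x = 7 + 14·4 = 63, valid modulo lcm(14, 9) = 126: x ≡ 63 (mod 126).
  Combine with x ≡ 1 (mod 8): gcd(126, 8) = 2; 1 - 63 = -62, which IS divisible by 2, so compatible.
    Write x = 63 + 126·t and substitute into x ≡ 1 (mod 8): 126·t ≡ 1 − 63 = -62 (mod 8).
    Divide the congruence (and modulus) by g = 2: 63·t ≡ -31 (mod 4).
    Reduce coefficients mod 4: 3·t ≡ 1 (mod 4).
    The inverse of 3 mod 4 is 3 (since 3·3 = 9 = 2·4 + 1), so t ≡ 3·1 = 3 ≡ 3 (mod 4).
    Then x = 63 + 126·3 = 441, valid modulo lcm(126, 8) = 504: x ≡ 441 (mod 504).
Verify: 441 mod 14 = 7, 441 mod 9 = 0, 441 mod 8 = 1.

x ≡ 441 (mod 504).


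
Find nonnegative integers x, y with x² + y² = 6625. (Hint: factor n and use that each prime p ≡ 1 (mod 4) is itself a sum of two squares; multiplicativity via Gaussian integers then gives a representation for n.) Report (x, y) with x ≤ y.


Step 1: Factor n = 6625 = 5^3 · 53.
Step 2: Check the mod-4 condition on each prime factor: 5 ≡ 1 (mod 4), exponent 3; 53 ≡ 1 (mod 4), exponent 1.
All primes ≡ 3 (mod 4) appear to even exponent (or don't appear), so by the two-squares theorem n IS expressible as a sum of two squares.
Step 3: Build a representation. Group n = k² · m with k = 5 and m = 5 · 53 = 265 (a product of primes ≡ 1 (mod 4)); a representation of m scales to one of n via (k·x)² + (k·y)² = k²(x² + y²). Each prime p ≡ 1 (mod 4) is itself a sum of two squares; find a² by testing p − a² for a perfect square:
  5: 5 − 1² = 4 = 2² ⇒ 5 = 1² + 2².
  53: 53 − 1² = 52, 53 − 2² = 49 = 7² ⇒ 53 = 2² + 7².
  Combine using the Brahmagupta–Fibonacci identity (a² + b²)(c² + d²) = (ac − bd)² + (ad + bc)² = (ac + bd)² + (ad − bc)²:
  5 · 53 = 265: from (1² + 2²)(2² + 7²), take (1·2 − 2·7, 1·7 + 2·2) = (2 − 14, 7 + 4) = (-12, 11); dropping signs (only squares matter) gives (12, 11); check 12² + 11² = 144 + 121 = 265 ✓.
  Scale by k = 5: (5·12, 5·11) = (60, 55).
Step 4: Order so x ≤ y and verify: 55² + 60² = 3025 + 3600 = 6625 = n. ✓

n = 6625 = 55² + 60² (one valid representation with x ≤ y).


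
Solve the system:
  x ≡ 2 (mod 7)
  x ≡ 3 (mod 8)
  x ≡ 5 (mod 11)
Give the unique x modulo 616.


Moduli 7, 8, 11 are pairwise coprime; by CRT there is a unique solution modulo M = 7 · 8 · 11 = 616.
Solve pairwise, accumulating the modulus:
  Start with x ≡ 2 (mod 7).
  Combine with x ≡ 3 (mod 8): since gcd(7, 8) = 1, we get a unique residue mod 56.
    Write x = 2 + 7·t and substitute into x ≡ 3 (mod 8): 7·t ≡ 3 − 2 = 1 (mod 8).
    The inverse of 7 mod 8 is 7 (since 7·7 = 49 = 6·8 + 1), so t ≡ 7·1 = 7 ≡ 7 (mod 8).
    Then x = 2 + 7·7 = 51, valid modulo lcm(7, 8) = 56: x ≡ 51 (mod 56).
  Combine with x ≡ 5 (mod 11): since gcd(56, 11) = 1, we get a unique residue mod 616.
    Write x = 51 + 56·t and substitute into x ≡ 5 (mod 11): 56·t ≡ 5 − 51 = -46 (mod 11).
    Reduce coefficients mod 11: 1·t ≡ 9 (mod 11).
    So t ≡ 9 (mod 11).
    Then x = 51 + 56·9 = 555, valid modulo lcm(56, 11) = 616: x ≡ 555 (mod 616).
Verify: 555 mod 7 = 2 ✓, 555 mod 8 = 3 ✓, 555 mod 11 = 5 ✓.

x ≡ 555 (mod 616).


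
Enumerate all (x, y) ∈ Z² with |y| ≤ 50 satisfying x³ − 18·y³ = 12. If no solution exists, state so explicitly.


The equation is x³ - 18y³ = 12. For fixed y, x³ = 18·y³ + 12, so a solution requires the RHS to be a perfect cube.
Strategy: iterate y from -50 to 50, compute RHS = 18·y³ + 12, and check whether it is a (positive or negative) perfect cube.
Check small values of y:
  y = 0: RHS = 12 is not a perfect cube.
  y = 1: RHS = 30 is not a perfect cube.
  y = -1: RHS = -6 is not a perfect cube.
  y = 2: RHS = 156 is not a perfect cube.
  y = -2: RHS = -132 is not a perfect cube.
  y = 3: RHS = 498 is not a perfect cube.
  y = -3: RHS = -474 is not a perfect cube.
Continuing the search up to |y| = 50 finds no solutions either.
No (x, y) in the scanned range satisfies the equation.

No integer solutions with |y| ≤ 50.


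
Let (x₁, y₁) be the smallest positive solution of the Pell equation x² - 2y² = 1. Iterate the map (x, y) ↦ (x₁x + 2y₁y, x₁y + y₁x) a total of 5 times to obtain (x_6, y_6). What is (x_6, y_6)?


Step 1: Find the fundamental solution (x₁, y₁) of x² - 2y² = 1.
  Expand √2 as a continued fraction. a₀ = ⌊√2⌋ = 1; iterate m_{k+1} = d_k·a_k − m_k, d_{k+1} = (2 − m_{k+1}²)/d_k, a_{k+1} = ⌊(a₀ + m_{k+1})/d_{k+1}⌋ (starting m₀ = 0, d₀ = 1), with convergents p_k = a_k·p_{k-1} + p_{k-2}, q_k = a_k·q_{k-1} + q_{k-2} (p₋₁ = 1, q₋₁ = 0):
  k = 0: a₀ = 1; p₀/q₀ = 1/1; p₀² − 2·q₀² = 1 − 2 = -1.
  k = 1: m = 1, d = 1, a = ⌊(1 + 1)/1⌋ = 2; p/q = (2·1 + 1)/(2·1 + 0) = 3/2; p² − 2·q² = 9 − 8 = 1.
  The first convergent with p² − 2·q² = 1 gives the fundamental solution (x₁, y₁) = (3, 2).
Step 2: Apply the recurrence (x_{n+1}, y_{n+1}) = (x₁x_n + 2y₁y_n, x₁y_n + y₁x_n) repeatedly.
  From (x_1, y_1) = (3, 2): x_2 = 3·3 + 2·2·2 = 17; y_2 = 3·2 + 2·3 = 12.
  From (x_2, y_2) = (17, 12): x_3 = 3·17 + 2·2·12 = 99; y_3 = 3·12 + 2·17 = 70.
  From (x_3, y_3) = (99, 70): x_4 = 3·99 + 2·2·70 = 577; y_4 = 3·70 + 2·99 = 408.
  From (x_4, y_4) = (577, 408): x_5 = 3·577 + 2·2·408 = 3363; y_5 = 3·408 + 2·577 = 2378.
  From (x_5, y_5) = (3363, 2378): x_6 = 3·3363 + 2·2·2378 = 19601; y_6 = 3·2378 + 2·3363 = 13860.
Step 3: Verify x_6² - 2·y_6² = 384199201 - 384199200 = 1 (should be 1). ✓

(x_1, y_1) = (3, 2); (x_6, y_6) = (19601, 13860).


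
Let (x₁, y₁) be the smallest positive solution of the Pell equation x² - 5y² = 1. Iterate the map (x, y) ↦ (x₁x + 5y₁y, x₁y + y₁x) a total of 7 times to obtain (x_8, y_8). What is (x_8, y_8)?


Step 1: Find the fundamental solution (x₁, y₁) of x² - 5y² = 1.
  Expand √5 as a continued fraction. a₀ = ⌊√5⌋ = 2; iterate m_{k+1} = d_k·a_k − m_k, d_{k+1} = (5 − m_{k+1}²)/d_k, a_{k+1} = ⌊(a₀ + m_{k+1})/d_{k+1}⌋ (starting m₀ = 0, d₀ = 1), with convergents p_k = a_k·p_{k-1} + p_{k-2}, q_k = a_k·q_{k-1} + q_{k-2} (p₋₁ = 1, q₋₁ = 0):
  k = 0: a₀ = 2; p₀/q₀ = 2/1; p₀² − 5·q₀² = 4 − 5 = -1.
  k = 1: m = 2, d = 1, a = ⌊(2 + 2)/1⌋ = 4; p/q = (4·2 + 1)/(4·1 + 0) = 9/4; p² − 5·q² = 81 − 80 = 1.
  The first convergent with p² − 5·q² = 1 gives the fundamental solution (x₁, y₁) = (9, 4).
Step 2: Apply the recurrence (x_{n+1}, y_{n+1}) = (x₁x_n + 5y₁y_n, x₁y_n + y₁x_n) repeatedly.
  From (x_1, y_1) = (9, 4): x_2 = 9·9 + 5·4·4 = 161; y_2 = 9·4 + 4·9 = 72.
  From (x_2, y_2) = (161, 72): x_3 = 9·161 + 5·4·72 = 2889; y_3 = 9·72 + 4·161 = 1292.
  From (x_3, y_3) = (2889, 1292): x_4 = 9·2889 + 5·4·1292 = 51841; y_4 = 9·1292 + 4·2889 = 23184.
  From (x_4, y_4) = (51841, 23184): x_5 = 9·51841 + 5·4·23184 = 930249; y_5 = 9·23184 + 4·51841 = 416020.
  From (x_5, y_5) = (930249, 416020): x_6 = 9·930249 + 5·4·416020 = 16692641; y_6 = 9·416020 + 4·930249 = 7465176.
  From (x_6, y_6) = (16692641, 7465176): x_7 = 9·16692641 + 5·4·7465176 = 299537289; y_7 = 9·7465176 + 4·16692641 = 133957148.
  From (x_7, y_7) = (299537289, 133957148): x_8 = 9·299537289 + 5·4·133957148 = 5374978561; y_8 = 9·133957148 + 4·299537289 = 2403763488.
Step 3: Verify x_8² - 5·y_8² = 28890394531209630721 - 28890394531209630720 = 1 (should be 1). ✓

(x_1, y_1) = (9, 4); (x_8, y_8) = (5374978561, 2403763488).


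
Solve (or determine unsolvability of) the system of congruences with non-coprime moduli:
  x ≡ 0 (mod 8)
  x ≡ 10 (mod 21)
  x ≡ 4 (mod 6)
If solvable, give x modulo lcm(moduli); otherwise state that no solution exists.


Moduli 8, 21, 6 are not pairwise coprime, so CRT works modulo lcm(m_i) when all pairwise compatibility conditions hold.
Pairwise compatibility: gcd(m_i, m_j) must divide a_i - a_j for every pair.
Merge one congruence at a time:
  Start: x ≡ 0 (mod 8).
  Combine with x ≡ 10 (mod 21): gcd(8, 21) = 1; 10 - 0 = 10, which IS divisible by 1, so compatible.
    Write x = 0 + 8·t and substitute into x ≡ 10 (mod 21): 8·t ≡ 10 − 0 = 10 (mod 21).
    The inverse of 8 mod 21 is 8 (since 8·8 = 64 = 3·21 + 1), so t ≡ 8·10 = 80 ≡ 17 (mod 21).
    Then x = 0 + 8·17 = 136, valid modulo lcm(8, 21) = 168: x ≡ 136 (mod 168).
  Combine with x ≡ 4 (mod 6): gcd(168, 6) = 6; 4 - 136 = -132, which IS divisible by 6, so compatible.
    Write x = 136 + 168·t and substitute into x ≡ 4 (mod 6): 168·t ≡ 4 − 136 = -132 (mod 6).
    Divide the congruence (and modulus) by g = 6: 28·t ≡ -22 (mod 1).
    Modulo 1 every t works; take t = 0.
    Then x = 136 + 168·0 = 136, valid modulo lcm(168, 6) = 168: x ≡ 136 (mod 168).
Verify: 136 mod 8 = 0, 136 mod 21 = 10, 136 mod 6 = 4.

x ≡ 136 (mod 168).
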